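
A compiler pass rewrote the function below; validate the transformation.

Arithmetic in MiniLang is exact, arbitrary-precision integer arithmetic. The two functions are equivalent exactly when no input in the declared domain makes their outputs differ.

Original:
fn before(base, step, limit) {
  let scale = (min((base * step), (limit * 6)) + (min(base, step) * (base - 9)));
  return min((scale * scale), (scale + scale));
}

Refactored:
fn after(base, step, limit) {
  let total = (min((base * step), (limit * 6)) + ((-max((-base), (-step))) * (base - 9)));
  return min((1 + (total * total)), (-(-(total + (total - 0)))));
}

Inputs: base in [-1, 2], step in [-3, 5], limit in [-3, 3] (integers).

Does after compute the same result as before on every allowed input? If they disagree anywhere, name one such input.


Try base=2, step=-1, limit=-1.
before: scale becomes 1; next final value 1
after: total becomes 1; next final value 2
1 and 2 differ, so these are not the same function on this domain.
verdict: not equivalent; witness: base=2, step=-1, limit=-1


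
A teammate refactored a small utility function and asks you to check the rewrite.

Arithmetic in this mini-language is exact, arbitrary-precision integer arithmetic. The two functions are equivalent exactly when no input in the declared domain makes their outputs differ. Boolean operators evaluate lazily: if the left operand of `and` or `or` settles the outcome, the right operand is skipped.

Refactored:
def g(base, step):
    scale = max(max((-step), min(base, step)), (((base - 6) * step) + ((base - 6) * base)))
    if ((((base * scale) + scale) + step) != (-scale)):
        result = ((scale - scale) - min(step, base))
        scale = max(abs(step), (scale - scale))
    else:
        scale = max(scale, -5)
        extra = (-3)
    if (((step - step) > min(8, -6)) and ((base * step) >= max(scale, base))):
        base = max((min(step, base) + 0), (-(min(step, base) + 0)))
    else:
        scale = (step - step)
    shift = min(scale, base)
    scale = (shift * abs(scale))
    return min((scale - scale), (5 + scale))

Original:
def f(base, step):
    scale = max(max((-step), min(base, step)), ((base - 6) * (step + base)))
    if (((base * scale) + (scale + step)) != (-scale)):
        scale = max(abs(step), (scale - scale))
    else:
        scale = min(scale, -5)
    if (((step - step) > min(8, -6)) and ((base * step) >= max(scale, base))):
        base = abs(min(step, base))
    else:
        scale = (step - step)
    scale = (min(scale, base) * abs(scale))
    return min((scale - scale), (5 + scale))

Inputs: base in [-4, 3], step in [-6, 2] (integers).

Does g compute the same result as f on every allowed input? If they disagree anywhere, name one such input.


Consider the input base=-2, step=0.
f: scale = 16; (((base * scale) + (scale + step)) != (-scale)) -> false; scale = -5; (((step - step) > min(8, -6)) and ((base * step) >= max(scale, base))) -> true; base = 2; scale = -25; return -20
g: scale = 16; ((((base * scale) + scale) + step) != (-scale)) -> false; scale = 16; extra = -3; (((step - step) > min(8, -6)) and ((base * step) >= max(scale, base))) -> false; scale = 0; shift = -2; scale = 0; return 0
-20 against 0: the behavior changed.
verdict: not equivalent; witness: base=-2, step=0


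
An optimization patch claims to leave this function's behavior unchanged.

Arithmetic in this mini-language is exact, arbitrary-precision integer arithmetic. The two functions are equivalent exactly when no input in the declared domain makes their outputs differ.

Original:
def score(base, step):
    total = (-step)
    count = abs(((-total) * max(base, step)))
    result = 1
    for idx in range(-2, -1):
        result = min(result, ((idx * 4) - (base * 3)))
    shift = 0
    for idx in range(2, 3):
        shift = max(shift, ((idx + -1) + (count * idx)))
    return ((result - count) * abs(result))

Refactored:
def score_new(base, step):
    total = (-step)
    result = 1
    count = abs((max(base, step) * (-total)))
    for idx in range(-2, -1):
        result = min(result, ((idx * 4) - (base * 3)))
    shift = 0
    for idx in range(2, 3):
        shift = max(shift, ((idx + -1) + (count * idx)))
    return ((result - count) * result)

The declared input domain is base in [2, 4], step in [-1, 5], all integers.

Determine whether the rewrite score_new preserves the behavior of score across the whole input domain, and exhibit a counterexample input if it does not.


Evaluate both at base=2, step=-1.
score: total = 1; count = 2; result = 1; [idx=-2]; result = -14; shift = 0; [idx=2]; shift = 5; return -224
score_new: total = 1; result = 1; count = 2; [idx=-2]; result = -14; shift = 0; [idx=2]; shift = 5; return 224
-224 vs 224 — the two versions disagree here.
verdict: not equivalent; witness: base=2, step=-1


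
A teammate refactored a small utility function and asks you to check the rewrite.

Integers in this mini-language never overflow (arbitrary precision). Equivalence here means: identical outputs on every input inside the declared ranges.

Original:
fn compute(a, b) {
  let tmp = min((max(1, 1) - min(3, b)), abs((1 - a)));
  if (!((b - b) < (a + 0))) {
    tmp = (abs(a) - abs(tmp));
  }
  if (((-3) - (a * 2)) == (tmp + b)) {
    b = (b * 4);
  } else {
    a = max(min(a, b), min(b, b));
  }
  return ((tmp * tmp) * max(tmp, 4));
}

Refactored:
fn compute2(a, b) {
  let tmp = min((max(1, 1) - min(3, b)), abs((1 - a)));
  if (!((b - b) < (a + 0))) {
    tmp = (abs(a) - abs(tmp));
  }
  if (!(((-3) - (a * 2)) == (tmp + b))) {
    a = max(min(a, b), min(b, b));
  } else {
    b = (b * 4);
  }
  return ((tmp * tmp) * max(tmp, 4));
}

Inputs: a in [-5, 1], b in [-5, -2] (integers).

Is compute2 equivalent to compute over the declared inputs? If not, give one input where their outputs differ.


Equivalent — the differences include boolean connective usage differs, yet no declared input distinguishes the two.
Tracing a=-4, b=-3: compute: tmp = 4; (!((b - b) < (a + 0))) -> true; tmp = 0; (((-3) - (a * 2)) == (tmp + b)) -> false; a = -3; return 0 | compute2: tmp = 4; (!((b - b) < (a + 0))) -> true; tmp = 0; (!(((-3) - (a * 2)) == (tmp + b))) -> true; a = -3; return 0 — matching result 0.
Every one of the 28 inputs gives matching results.
verdict: equivalent


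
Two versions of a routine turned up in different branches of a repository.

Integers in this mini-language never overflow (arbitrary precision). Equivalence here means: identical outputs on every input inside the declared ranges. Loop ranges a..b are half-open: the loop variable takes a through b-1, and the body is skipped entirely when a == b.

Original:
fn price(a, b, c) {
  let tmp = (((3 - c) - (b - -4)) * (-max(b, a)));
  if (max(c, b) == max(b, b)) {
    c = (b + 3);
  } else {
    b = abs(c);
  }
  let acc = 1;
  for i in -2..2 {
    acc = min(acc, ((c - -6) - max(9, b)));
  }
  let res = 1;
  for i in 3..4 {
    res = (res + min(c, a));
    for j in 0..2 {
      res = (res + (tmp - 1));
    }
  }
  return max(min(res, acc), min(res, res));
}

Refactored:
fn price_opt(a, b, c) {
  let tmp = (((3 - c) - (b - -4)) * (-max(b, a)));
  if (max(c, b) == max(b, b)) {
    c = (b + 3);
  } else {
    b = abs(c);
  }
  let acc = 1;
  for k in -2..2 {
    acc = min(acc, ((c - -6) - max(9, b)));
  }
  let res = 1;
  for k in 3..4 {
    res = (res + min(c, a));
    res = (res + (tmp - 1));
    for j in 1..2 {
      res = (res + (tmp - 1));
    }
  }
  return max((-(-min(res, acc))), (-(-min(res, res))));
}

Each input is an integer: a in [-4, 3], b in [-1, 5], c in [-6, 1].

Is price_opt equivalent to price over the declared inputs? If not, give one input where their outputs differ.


Behavior is preserved: although constant usage differs; and local variable names differ; and statement counts differ; and loop structure differs; and arithmetic usage differs, the outputs never diverge.
One worked example (a=-2, b=3, c=0) — price: tmp := 12 | (max(c, b) == max(b, b)): true | c := 6 | acc := 1 | iter i=-2: | acc := 1 | iter i=-1: | acc := 1 | iter i=0: | acc := 1 | iter i=1: | acc := 1 | res := 1 | iter i=3: | res := -1 | iter j=0: | res := 10 | iter j=1: | res := 21 | result 21; price_opt: tmp := 12 | (max(c, b) == max(b, b)): true | c := 6 | acc := 1 | iter k=-2: | acc := 1 | iter k=-1: | acc := 1 | iter k=0: | acc := 1 | iter k=1: | acc := 1 | res := 1 | iter k=3: | res := -1 | res := 10 | iter j=1: | res := 21 | result 21; agreement on 21.
An exhaustive pass over the 448 declared inputs shows identical outputs.
verdict: equivalent


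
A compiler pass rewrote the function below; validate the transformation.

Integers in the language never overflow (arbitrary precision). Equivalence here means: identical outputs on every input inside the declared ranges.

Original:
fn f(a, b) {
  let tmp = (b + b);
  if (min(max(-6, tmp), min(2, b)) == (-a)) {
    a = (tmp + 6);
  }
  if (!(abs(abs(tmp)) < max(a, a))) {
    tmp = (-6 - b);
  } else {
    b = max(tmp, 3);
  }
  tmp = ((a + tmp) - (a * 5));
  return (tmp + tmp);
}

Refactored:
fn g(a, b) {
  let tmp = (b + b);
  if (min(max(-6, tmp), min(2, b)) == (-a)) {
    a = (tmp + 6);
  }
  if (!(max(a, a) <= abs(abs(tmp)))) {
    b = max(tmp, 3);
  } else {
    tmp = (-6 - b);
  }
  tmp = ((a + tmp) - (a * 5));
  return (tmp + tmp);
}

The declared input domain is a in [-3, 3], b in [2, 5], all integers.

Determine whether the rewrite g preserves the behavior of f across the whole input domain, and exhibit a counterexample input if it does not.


Comparing the listings, the differences include: comparison usage differs.
Spot check at a=0, b=4 — f: tmp becomes 8; next (min(max(-6, tmp), min(2, b)) == (-a)) evaluates to false; next (!(abs(abs(tmp)) < max(a, a))) evaluates to true; next tmp becomes -10; next tmp becomes -10; next final value -20. g: tmp becomes 8; next (min(max(-6, tmp), min(2, b)) == (-a)) evaluates to false; next (!(max(a, a) <= abs(abs(tmp)))) evaluates to false; next tmp becomes -10; next tmp becomes -10; next final value -20. Both give -20.
An exhaustive pass over the 28 declared inputs shows identical outputs.
verdict: equivalent


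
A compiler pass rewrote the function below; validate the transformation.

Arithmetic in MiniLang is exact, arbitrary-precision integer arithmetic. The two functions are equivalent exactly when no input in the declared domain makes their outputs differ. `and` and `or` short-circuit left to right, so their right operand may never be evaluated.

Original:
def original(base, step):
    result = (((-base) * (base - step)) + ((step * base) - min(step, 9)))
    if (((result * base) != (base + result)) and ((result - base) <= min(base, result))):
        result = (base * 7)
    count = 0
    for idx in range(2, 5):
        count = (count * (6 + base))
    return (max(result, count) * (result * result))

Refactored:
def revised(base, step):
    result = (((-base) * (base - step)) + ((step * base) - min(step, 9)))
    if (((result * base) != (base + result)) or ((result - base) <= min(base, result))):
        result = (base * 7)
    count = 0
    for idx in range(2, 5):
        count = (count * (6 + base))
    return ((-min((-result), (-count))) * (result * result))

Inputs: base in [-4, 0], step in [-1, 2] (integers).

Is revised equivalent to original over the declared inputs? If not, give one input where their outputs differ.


These are not equivalent — on base=-2, step=-1 the outputs split (1 vs 0).
original: result=1, then (((result * base) != (base + result)) and ((result - base) <= min(base, result))) is false, then count=0, then (idx=2), then count=0, then (idx=3), then count=0, then (idx=4), then count=0, then returns 1
revised: result=1, then (((result * base) != (base + result)) or ((result - base) <= min(base, result))) is true, then result=-14, then count=0, then (idx=2), then count=0, then (idx=3), then count=0, then (idx=4), then count=0, then returns 0
verdict: not equivalent; witness: base=-2, step=-1


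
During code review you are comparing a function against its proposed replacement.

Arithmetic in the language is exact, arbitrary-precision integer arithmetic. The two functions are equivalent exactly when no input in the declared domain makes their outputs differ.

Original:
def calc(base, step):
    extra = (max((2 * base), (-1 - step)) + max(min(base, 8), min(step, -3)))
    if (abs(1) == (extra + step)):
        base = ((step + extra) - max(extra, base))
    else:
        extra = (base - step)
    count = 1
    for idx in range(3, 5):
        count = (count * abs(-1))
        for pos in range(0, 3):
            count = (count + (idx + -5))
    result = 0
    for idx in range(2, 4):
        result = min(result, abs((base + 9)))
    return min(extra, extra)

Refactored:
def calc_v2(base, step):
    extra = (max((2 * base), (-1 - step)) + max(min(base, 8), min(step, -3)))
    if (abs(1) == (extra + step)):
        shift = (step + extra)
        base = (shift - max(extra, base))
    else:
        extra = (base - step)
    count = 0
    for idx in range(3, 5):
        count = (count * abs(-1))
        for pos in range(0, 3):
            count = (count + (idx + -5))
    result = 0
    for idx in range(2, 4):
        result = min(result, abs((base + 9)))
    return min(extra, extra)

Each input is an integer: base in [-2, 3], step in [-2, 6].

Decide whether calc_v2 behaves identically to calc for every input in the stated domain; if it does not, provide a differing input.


Equivalent. The one real change (`1` became `0`) has no effect anywhere in the declared ranges.
An exhaustive pass over the 54 declared inputs shows identical outputs.
Tracing base=-2, step=2: calc: extra=-5, then (abs(1) == (extra + step)) is false, then extra=-4, then count=1, then (idx=3), then count=1, then (pos=0), then count=-1, then (pos=1), then count=-3, then (pos=2), then count=-5, then (idx=4), then count=-5, then (pos=0), then count=-6, then (pos=1), then count=-7, then (pos=2), then count=-8, then result=0, then (idx=2), then result=0, then (idx=3), then result=0, then returns -4 | calc_v2: extra=-5, then (abs(1) == (extra + step)) is false, then extra=-4, then count=0, then (idx=3), then count=0, then (pos=0), then count=-2, then (pos=1), then count=-4, then (pos=2), then count=-6, then (idx=4), then count=-6, then (pos=0), then count=-7, then (pos=1), then count=-8, then (pos=2), then count=-9, then result=0, then (idx=2), then result=0, then (idx=3), then result=0, then returns -4 — matching result -4.
verdict: equivalent


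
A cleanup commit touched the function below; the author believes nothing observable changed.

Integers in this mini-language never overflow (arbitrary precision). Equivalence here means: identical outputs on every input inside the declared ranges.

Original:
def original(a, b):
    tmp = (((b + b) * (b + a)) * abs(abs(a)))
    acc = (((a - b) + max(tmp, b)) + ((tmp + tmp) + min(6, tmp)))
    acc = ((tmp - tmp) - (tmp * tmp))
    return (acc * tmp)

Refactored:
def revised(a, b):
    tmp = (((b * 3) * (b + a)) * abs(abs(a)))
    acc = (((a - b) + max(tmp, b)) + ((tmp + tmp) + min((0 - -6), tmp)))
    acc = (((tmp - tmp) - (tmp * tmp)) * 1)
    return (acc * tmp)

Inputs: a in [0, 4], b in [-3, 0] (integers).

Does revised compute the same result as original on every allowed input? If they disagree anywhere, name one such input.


There is a counterexample at a=1, b=-3: -1728 on one side, -5832 on the other.
original: tmp=12, then acc=46, then acc=-144, then returns -1728
revised: tmp=18, then acc=64, then acc=-324, then returns -5832
verdict: not equivalent; witness: a=1, b=-3


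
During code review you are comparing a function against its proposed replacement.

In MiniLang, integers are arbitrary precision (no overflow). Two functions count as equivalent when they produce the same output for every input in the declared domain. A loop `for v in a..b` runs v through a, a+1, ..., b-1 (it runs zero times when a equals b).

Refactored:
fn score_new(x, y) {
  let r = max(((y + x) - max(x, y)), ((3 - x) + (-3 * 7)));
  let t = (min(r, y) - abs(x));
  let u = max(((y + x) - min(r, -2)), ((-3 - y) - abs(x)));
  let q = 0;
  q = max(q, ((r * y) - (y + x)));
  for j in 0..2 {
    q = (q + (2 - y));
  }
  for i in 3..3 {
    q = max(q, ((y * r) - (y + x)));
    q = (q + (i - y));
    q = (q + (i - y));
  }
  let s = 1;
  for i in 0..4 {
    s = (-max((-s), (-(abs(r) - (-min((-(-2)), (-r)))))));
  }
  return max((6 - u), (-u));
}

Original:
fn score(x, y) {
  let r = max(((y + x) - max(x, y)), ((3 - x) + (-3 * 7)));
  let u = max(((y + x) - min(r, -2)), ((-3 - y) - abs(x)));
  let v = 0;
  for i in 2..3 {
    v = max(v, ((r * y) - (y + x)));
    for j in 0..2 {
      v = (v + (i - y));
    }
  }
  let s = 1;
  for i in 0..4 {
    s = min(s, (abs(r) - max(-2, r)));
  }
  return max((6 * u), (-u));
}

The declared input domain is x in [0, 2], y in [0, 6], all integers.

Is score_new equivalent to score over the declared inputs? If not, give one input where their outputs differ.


Input x=0, y=0: 12 from score versus 4 from score_new.
verdict: not equivalent; witness: x=0, y=0


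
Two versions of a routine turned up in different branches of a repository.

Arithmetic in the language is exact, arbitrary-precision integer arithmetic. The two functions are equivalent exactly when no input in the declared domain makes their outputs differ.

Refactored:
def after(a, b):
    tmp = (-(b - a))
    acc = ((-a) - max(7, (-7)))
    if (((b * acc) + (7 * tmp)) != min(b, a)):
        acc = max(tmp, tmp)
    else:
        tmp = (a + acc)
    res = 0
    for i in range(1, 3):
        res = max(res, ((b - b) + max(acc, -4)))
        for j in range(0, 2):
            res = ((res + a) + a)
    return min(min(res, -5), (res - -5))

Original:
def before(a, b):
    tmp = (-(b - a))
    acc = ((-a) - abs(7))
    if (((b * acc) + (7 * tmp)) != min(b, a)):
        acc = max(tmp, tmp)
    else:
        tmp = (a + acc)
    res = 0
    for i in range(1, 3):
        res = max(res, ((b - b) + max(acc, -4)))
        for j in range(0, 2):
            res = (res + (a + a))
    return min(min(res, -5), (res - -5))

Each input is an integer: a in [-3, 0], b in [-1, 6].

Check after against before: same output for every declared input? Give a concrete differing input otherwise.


The two versions differ — the changes include min/max/abs usage differs, and constant usage differs.
Tracing a=-2, b=0: before: tmp := -2 | acc := -5 | (((b * acc) + (7 * tmp)) != min(b, a)): true | acc := -2 | res := 0 | iter i=1: | res := 0 | iter j=0: | res := -4 | iter j=1: | res := -8 | iter i=2: | res := -2 | iter j=0: | res := -6 | iter j=1: | res := -10 | result -10 | after: tmp := -2 | acc := -5 | (((b * acc) + (7 * tmp)) != min(b, a)): true | acc := -2 | res := 0 | iter i=1: | res := 0 | iter j=0: | res := -4 | iter j=1: | res := -8 | iter i=2: | res := -2 | iter j=0: | res := -6 | iter j=1: | res := -10 | result -10 — matching result -10.
An exhaustive pass over the 32 declared inputs shows identical outputs.
verdict: equivalent


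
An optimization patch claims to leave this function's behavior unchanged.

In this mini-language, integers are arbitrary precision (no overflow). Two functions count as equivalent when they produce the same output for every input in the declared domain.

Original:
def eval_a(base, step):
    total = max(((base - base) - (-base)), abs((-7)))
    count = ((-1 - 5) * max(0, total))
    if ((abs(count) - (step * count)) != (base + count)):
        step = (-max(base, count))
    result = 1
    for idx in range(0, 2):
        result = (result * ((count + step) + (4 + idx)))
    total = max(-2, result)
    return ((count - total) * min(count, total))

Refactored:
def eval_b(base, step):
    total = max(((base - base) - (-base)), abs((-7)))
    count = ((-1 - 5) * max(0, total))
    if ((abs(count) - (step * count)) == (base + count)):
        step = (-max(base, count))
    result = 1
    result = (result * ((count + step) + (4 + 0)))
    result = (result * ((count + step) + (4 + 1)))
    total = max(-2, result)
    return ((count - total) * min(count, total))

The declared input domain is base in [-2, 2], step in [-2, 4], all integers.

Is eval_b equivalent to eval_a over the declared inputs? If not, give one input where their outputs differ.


At base=-2, step=-2: eval_a gives 54684, eval_b gives 67284.
verdict: not equivalent; witness: base=-2, step=-2


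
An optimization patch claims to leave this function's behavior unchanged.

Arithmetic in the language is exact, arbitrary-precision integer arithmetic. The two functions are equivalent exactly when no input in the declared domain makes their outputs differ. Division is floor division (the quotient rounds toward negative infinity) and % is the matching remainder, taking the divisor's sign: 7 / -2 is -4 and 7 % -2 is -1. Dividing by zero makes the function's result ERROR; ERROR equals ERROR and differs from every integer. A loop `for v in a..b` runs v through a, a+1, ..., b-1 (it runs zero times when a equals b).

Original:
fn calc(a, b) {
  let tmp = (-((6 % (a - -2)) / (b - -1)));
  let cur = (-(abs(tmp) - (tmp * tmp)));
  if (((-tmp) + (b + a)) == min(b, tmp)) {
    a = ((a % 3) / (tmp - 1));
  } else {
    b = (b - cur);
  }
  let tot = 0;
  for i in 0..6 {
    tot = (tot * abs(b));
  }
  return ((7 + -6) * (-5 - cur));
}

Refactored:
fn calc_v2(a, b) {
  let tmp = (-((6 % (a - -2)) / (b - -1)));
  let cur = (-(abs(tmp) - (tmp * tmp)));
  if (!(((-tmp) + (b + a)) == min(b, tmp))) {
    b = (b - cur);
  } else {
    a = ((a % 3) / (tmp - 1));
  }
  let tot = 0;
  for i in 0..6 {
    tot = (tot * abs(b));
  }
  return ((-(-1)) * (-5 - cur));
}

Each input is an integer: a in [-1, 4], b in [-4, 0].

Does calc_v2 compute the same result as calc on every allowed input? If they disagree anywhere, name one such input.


Changes here: arithmetic usage differs; boolean connective usage differs; constant usage differs; the full 30-point sweep finds no disagreement.
verdict: equivalent


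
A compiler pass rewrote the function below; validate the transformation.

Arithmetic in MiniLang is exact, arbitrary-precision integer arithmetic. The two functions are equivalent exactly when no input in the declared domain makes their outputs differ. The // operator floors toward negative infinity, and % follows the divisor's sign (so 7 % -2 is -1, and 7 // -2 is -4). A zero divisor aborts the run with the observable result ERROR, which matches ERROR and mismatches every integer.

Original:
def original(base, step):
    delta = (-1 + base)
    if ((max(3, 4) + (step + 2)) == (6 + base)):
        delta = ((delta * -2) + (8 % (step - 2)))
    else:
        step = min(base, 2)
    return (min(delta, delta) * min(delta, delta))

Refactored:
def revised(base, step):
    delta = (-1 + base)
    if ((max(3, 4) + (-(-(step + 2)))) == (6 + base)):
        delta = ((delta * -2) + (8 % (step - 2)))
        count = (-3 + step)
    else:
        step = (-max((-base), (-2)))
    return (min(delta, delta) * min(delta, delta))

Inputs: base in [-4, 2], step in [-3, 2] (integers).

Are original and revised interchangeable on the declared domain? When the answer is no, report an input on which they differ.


Behavior is preserved: although min/max/abs usage differs, constant usage differs, statement counts differ, local variable names differ, arithmetic usage differs, the outputs never diverge.
As a probe, take base=-3, step=-2: original runs delta := -4 | ((max(3, 4) + (step + 2)) == (6 + base)): false | step := -3 | result 16; revised runs delta := -4 | ((max(3, 4) + (-(-(step + 2)))) == (6 + base)): false | step := -3 | result 16; both end at 16.
Across all 42 domain points the two functions coincide.
verdict: equivalent


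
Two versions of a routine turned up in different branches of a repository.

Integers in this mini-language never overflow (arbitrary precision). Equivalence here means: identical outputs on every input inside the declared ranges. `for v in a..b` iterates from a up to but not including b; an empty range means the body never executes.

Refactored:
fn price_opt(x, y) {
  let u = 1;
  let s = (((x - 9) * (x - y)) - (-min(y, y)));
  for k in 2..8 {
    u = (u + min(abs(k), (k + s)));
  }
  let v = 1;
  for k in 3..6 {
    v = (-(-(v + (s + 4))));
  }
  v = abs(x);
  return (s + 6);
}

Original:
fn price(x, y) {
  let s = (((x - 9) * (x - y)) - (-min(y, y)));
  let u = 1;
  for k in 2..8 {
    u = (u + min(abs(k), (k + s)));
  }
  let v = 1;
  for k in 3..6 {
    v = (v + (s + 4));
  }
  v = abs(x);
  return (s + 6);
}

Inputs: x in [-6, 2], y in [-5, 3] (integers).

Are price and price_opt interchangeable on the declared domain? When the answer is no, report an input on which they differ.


Equivalent — the differences include same computation, different form, yet no declared input distinguishes the two.
As a probe, take x=-3, y=-5: price runs s = -29; u = 1; [k=2]; u = -26; [k=3]; u = -52; [k=4]; u = -77; [k=5]; u = -101; [k=6]; u = -124; [k=7]; u = -146; v = 1; [k=3]; v = -24; [k=4]; v = -49; [k=5]; v = -74; v = 3; return -23; price_opt runs u = 1; s = -29; [k=2]; u = -26; [k=3]; u = -52; [k=4]; u = -77; [k=5]; u = -101; [k=6]; u = -124; [k=7]; u = -146; v = 1; [k=3]; v = -24; [k=4]; v = -49; [k=5]; v = -74; v = 3; return -23; both end at -23.
An exhaustive pass over the 81 declared inputs shows identical outputs.
verdict: equivalent


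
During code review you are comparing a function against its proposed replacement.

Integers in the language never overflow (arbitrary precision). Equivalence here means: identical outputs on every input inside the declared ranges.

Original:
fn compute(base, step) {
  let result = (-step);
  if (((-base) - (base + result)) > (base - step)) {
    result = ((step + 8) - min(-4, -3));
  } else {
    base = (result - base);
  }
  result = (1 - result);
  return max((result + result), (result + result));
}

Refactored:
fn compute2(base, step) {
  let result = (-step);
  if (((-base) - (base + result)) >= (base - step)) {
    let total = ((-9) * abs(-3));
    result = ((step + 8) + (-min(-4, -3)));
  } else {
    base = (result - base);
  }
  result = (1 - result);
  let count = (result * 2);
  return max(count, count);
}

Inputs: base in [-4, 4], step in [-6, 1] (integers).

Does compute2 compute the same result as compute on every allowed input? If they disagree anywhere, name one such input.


Not equivalent: base=-2, step=-3 separates them (-4 vs -16).
compute: result becomes 3; next (((-base) - (base + result)) > (base - step)) evaluates to false; next base becomes 5; next result becomes -2; next final value -4
compute2: result becomes 3; next (((-base) - (base + result)) >= (base - step)) evaluates to true; next total becomes -27; next result becomes 9; next result becomes -8; next count becomes -16; next final value -16
verdict: not equivalent; witness: base=-2, step=-3


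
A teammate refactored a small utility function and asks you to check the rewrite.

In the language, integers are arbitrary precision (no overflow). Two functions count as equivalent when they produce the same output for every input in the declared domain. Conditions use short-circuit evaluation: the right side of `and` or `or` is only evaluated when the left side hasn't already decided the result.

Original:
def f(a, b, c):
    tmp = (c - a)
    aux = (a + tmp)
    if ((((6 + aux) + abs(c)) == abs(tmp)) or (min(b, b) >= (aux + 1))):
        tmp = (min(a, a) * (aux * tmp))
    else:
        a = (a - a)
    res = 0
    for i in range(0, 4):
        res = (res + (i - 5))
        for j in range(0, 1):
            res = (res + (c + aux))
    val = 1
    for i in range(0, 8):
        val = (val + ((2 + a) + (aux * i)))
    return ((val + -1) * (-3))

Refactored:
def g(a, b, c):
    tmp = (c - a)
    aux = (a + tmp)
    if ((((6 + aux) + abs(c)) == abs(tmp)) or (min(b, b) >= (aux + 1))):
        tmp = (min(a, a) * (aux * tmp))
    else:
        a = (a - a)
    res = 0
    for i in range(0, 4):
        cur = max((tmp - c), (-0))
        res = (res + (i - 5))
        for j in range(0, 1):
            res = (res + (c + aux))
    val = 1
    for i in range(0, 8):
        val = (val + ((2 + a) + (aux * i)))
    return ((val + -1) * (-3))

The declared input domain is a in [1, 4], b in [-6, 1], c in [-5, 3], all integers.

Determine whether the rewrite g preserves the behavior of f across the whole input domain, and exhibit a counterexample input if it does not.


Reading the diff, among the changes: arithmetic usage differs, and min/max/abs usage differs, and local variable names differ, and constant usage differs, and statement counts differ.
One worked example (a=1, b=1, c=-1) — f: tmp := -2 | aux := -1 | ((((6 + aux) + abs(c)) == abs(tmp)) or (min(b, b) >= (aux + 1))): true | tmp := 2 | res := 0 | iter i=0: | res := -5 | iter j=0: | res := -7 | iter i=1: | res := -11 | iter j=0: | res := -13 | iter i=2: | res := -16 | iter j=0: | res := -18 | iter i=3: | res := -20 | iter j=0: | res := -22 | val := 1 | iter i=0: | val := 4 | iter i=1: | val := 6 | iter i=2: | val := 7 | iter i=3: | val := 7 | iter i=4: | val := 6 | iter i=5: | val := 4 | iter i=6: | val := 1 | iter i=7: | val := -3 | result 12; g: tmp := -2 | aux := -1 | ((((6 + aux) + abs(c)) == abs(tmp)) or (min(b, b) >= (aux + 1))): true | tmp := 2 | res := 0 | iter i=0: | cur := 3 | res := -5 | iter j=0: | res := -7 | iter i=1: | cur := 3 | res := -11 | iter j=0: | res := -13 | iter i=2: | cur := 3 | res := -16 | iter j=0: | res := -18 | iter i=3: | cur := 3 | res := -20 | iter j=0: | res := -22 | val := 1 | iter i=0: | val := 4 | iter i=1: | val := 6 | iter i=2: | val := 7 | iter i=3: | val := 7 | iter i=4: | val := 6 | iter i=5: | val := 4 | iter i=6: | val := 1 | iter i=7: | val := -3 | result 12; agreement on 12.
Checked all 288 inputs in the declared domain: the outputs agree on every one.
verdict: equivalent


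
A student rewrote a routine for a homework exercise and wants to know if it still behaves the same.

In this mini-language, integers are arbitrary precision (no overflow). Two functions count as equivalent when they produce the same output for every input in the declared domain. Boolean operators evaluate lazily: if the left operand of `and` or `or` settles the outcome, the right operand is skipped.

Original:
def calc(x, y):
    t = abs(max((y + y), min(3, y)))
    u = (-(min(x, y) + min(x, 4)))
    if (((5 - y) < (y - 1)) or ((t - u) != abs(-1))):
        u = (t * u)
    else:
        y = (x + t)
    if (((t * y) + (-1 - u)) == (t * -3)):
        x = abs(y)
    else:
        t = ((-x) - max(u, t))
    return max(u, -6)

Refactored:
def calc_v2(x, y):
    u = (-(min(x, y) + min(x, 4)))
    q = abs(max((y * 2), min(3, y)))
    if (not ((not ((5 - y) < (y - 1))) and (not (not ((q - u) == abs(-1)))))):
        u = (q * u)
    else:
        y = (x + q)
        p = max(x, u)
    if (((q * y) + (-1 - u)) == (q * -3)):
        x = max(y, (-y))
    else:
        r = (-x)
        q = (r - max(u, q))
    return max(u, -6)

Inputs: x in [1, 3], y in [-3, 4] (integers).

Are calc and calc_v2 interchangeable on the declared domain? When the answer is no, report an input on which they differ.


Changes here: min/max/abs usage differs, statement counts differ, constant usage differs, local variable names differ, boolean connective usage differs, arithmetic usage differs, comparison usage differs; the full 24-point sweep finds no disagreement.
verdict: equivalent


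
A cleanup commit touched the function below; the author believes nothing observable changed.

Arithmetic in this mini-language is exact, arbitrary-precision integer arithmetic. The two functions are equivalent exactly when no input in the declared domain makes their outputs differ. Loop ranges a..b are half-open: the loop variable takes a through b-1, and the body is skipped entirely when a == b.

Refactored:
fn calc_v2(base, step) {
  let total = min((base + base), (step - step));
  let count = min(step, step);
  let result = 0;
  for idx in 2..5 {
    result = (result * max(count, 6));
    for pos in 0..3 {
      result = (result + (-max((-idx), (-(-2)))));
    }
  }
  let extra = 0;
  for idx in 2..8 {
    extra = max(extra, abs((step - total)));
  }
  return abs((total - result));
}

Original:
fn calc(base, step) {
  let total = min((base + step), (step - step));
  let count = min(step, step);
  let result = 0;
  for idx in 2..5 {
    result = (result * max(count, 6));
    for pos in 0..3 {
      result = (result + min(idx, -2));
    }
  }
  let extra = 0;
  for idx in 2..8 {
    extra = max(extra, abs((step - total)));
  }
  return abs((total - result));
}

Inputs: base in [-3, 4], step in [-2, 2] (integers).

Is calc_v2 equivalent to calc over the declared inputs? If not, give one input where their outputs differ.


These are not equivalent — on base=-3, step=-2 the outputs split (253 vs 252).
calc: total := -5 | count := -2 | result := 0 | iter idx=2: | result := 0 | iter pos=0: | result := -2 | iter pos=1: | result := -4 | iter pos=2: | result := -6 | iter idx=3: | result := -36 | iter pos=0: | result := -38 | iter pos=1: | result := -40 | iter pos=2: | result := -42 | iter idx=4: | result := -252 | iter pos=0: | result := -254 | iter pos=1: | result := -256 | iter pos=2: | result := -258 | extra := 0 | iter idx=2: | extra := 3 | iter idx=3: | extra := 3 | iter idx=4: | extra := 3 | iter idx=5: | extra := 3 | iter idx=6: | extra := 3 | iter idx=7: | extra := 3 | result 253
calc_v2: total := -6 | count := -2 | result := 0 | iter idx=2: | result := 0 | iter pos=0: | result := -2 | iter pos=1: | result := -4 | iter pos=2: | result := -6 | iter idx=3: | result := -36 | iter pos=0: | result := -38 | iter pos=1: | result := -40 | iter pos=2: | result := -42 | iter idx=4: | result := -252 | iter pos=0: | result := -254 | iter pos=1: | result := -256 | iter pos=2: | result := -258 | extra := 0 | iter idx=2: | extra := 4 | iter idx=3: | extra := 4 | iter idx=4: | extra := 4 | iter idx=5: | extra := 4 | iter idx=6: | extra := 4 | iter idx=7: | extra := 4 | result 252
verdict: not equivalent; witness: base=-3, step=-2


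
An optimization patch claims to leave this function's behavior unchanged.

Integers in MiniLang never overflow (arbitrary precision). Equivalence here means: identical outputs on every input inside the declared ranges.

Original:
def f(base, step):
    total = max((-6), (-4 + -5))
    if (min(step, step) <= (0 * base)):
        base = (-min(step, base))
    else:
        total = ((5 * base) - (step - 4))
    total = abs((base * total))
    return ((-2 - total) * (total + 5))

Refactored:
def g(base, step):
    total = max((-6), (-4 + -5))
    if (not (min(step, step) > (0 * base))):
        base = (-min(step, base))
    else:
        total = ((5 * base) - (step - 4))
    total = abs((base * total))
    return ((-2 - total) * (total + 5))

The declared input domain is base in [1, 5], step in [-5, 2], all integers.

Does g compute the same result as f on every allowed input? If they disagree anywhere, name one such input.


The two are interchangeable: boolean connective usage differs; comparison usage differs, and every declared input agrees.
As a probe, take base=4, step=-5: f runs total = -6; (min(step, step) <= (0 * base)) -> true; base = 5; total = 30; return -1120; g runs total = -6; (not (min(step, step) > (0 * base))) -> true; base = 5; total = 30; return -1120; both end at -1120.
Across all 40 domain points the two functions coincide.
verdict: equivalent


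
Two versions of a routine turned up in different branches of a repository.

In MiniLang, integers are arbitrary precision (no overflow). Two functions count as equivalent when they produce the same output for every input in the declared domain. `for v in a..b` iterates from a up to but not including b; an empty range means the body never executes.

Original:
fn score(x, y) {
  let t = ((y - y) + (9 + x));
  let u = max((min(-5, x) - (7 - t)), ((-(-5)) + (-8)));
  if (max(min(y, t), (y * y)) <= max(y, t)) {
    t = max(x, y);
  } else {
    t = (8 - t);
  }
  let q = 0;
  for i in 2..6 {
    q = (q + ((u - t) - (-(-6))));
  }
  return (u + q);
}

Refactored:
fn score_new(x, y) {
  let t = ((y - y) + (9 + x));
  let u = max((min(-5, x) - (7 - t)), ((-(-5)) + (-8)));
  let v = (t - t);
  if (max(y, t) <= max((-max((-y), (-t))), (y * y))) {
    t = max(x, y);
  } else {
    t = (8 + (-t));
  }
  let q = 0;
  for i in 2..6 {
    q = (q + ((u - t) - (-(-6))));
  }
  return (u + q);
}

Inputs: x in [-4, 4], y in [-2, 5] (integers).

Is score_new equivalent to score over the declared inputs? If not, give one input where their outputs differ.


Take x=-4, y=-2.
score: t becomes 5; next u becomes -3; next (max(min(y, t), (y * y)) <= max(y, t)) evaluates to true; next t becomes -2; next q becomes 0; next at i=2:; next q becomes -7; next at i=3:; next q becomes -14; next at i=4:; next q becomes -21; next at i=5:; next q becomes -28; next final value -31
score_new: t becomes 5; next u becomes -3; next v becomes 0; next (max(y, t) <= max((-max((-y), (-t))), (y * y))) evaluates to false; next t becomes 3; next q becomes 0; next at i=2:; next q becomes -12; next at i=3:; next q becomes -24; next at i=4:; next q becomes -36; next at i=5:; next q becomes -48; next final value -51
-31 vs -51 — the two versions disagree here.
verdict: not equivalent; witness: x=-4, y=-2


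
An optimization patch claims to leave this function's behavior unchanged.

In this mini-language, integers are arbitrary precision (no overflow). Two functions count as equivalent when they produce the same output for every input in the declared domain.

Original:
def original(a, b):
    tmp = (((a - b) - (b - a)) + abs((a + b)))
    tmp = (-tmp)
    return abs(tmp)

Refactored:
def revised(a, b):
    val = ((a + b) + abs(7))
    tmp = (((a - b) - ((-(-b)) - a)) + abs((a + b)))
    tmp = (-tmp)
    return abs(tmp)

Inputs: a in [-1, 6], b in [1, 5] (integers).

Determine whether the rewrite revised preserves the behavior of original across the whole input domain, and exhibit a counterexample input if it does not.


Among the additions is an assignment to `val` whose value nothing reads, and its value is discarded.
One worked example (a=3, b=1) — original: tmp = 8; tmp = -8; return 8; revised: val = 11; tmp = 8; tmp = -8; return 8; agreement on 8.
Sweeping the whole domain (40 inputs) finds no disagreement.
verdict: equivalent


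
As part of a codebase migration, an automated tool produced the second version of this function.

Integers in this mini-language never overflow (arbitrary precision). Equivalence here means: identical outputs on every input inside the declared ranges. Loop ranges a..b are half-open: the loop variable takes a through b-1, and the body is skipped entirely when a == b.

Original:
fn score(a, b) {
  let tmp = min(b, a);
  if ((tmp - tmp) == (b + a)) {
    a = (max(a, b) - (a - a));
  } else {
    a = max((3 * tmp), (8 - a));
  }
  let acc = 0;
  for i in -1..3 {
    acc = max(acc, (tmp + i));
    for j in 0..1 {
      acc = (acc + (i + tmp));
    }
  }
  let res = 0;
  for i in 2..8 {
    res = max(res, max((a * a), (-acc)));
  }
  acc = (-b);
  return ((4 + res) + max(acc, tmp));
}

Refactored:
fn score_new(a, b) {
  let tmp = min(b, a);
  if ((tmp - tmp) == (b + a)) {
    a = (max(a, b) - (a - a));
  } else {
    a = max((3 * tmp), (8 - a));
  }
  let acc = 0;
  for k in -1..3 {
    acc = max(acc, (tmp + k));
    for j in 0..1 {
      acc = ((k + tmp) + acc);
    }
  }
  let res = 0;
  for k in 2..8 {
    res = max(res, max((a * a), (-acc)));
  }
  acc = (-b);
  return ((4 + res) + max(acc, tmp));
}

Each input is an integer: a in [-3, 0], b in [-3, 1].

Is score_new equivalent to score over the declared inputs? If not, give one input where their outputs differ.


Comparing the listings, the differences include: local variable names differ.
Spot check at a=-2, b=-2 — score: tmp := -2 | ((tmp - tmp) == (b + a)): false | a := 10 | acc := 0 | iter i=-1: | acc := 0 | iter j=0: | acc := -3 | iter i=0: | acc := -2 | iter j=0: | acc := -4 | iter i=1: | acc := -1 | iter j=0: | acc := -2 | iter i=2: | acc := 0 | iter j=0: | acc := 0 | res := 0 | iter i=2: | res := 100 | iter i=3: | res := 100 | iter i=4: | res := 100 | iter i=5: | res := 100 | iter i=6: | res := 100 | iter i=7: | res := 100 | acc := 2 | result 106. score_new: tmp := -2 | ((tmp - tmp) == (b + a)): false | a := 10 | acc := 0 | iter k=-1: | acc := 0 | iter j=0: | acc := -3 | iter k=0: | acc := -2 | iter j=0: | acc := -4 | iter k=1: | acc := -1 | iter j=0: | acc := -2 | iter k=2: | acc := 0 | iter j=0: | acc := 0 | res := 0 | iter k=2: | res := 100 | iter k=3: | res := 100 | iter k=4: | res := 100 | iter k=5: | res := 100 | iter k=6: | res := 100 | iter k=7: | res := 100 | acc := 2 | result 106. Both give 106.
Every one of the 20 inputs gives matching results.
verdict: equivalent
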